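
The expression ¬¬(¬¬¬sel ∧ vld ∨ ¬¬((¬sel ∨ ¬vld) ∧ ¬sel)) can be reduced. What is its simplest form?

¬¬(¬¬¬sel ∧ vld ∨ ¬¬((¬sel ∨ ¬vld) ∧ ¬sel))
= ¬¬(¬¬¬sel ∧ vld ∨ ¬¬¬sel)   (absorption)
= ¬¬¬¬¬sel   (absorption)
= ¬¬¬sel   (double negation)
= ¬sel   (double negation)

¬sel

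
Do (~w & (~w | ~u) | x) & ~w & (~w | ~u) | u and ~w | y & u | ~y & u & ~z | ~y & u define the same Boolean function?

E1: (~w & (~w | ~u) | x) & ~w & (~w | ~u) | u
    = ~w & (~w | ~u) | u   [absorption]
    = ~w | u   [absorption]
E2: ~w | y & u | ~y & u & ~z | ~y & u
    = ~w | y & u | ~y & u   [absorption]
    = ~w | u   [distribution]
Both reduce to ~w | u, so they are equivalent.

Yes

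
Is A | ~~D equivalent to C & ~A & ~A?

E1: A | ~~D
    = A | D   — double negation
E2: C & ~A & ~A
    = C & ~A   — idempotence
These differ: at A=1, C=0, D=1, E1 = 1 but E2 = 0.

No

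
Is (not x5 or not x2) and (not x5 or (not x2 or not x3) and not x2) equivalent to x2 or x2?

No

E1: (not x5 or not x2) and (not x5 or (not x2 or not x3) and not x2)
    = (not x5 or not x2) and (not x5 or not x2)
    = not x5 or not x2
E2: x2 or x2
    = x2
These differ: at x2=0, x3=1, x5=1, E1 = 1 but E2 = 0.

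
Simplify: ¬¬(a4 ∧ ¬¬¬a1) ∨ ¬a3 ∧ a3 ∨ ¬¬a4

a4

¬¬(a4 ∧ ¬¬¬a1) ∨ ¬a3 ∧ a3 ∨ ¬¬a4
= ¬¬(a4 ∧ ¬¬¬a1) ∨ ¬¬a4   — complement / identity
= ¬¬(a4 ∧ ¬a1) ∨ ¬¬a4   — double negation
= ¬¬(a4 ∧ ¬a1) ∨ a4   — double negation
= a4 ∧ ¬a1 ∨ a4   — double negation
= a4   — absorption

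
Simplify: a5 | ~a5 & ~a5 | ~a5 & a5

a5 | ~a5 & ~a5 | ~a5 & a5
= a5 | ~a5   (distribution)
= 1   (complement)

1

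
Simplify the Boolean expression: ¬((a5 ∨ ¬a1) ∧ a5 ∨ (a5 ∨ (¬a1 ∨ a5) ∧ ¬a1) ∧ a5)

¬a5

¬((a5 ∨ ¬a1) ∧ a5 ∨ (a5 ∨ (¬a1 ∨ a5) ∧ ¬a1) ∧ a5)
= ¬((a5 ∨ ¬a1) ∧ a5 ∨ (a5 ∨ ¬a1) ∧ a5)   [absorption]
= ¬((a5 ∨ ¬a1) ∧ a5)   [idempotence]
= ¬a5   [absorption]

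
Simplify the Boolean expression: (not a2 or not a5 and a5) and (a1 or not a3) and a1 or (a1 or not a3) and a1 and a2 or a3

a1 or a3

(not a2 or not a5 and a5) and (a1 or not a3) and a1 or (a1 or not a3) and a1 and a2 or a3
= not a2 and (a1 or not a3) and a1 or (a1 or not a3) and a1 and a2 or a3
= (a1 or not a3) and a1 or a3
= a1 or a3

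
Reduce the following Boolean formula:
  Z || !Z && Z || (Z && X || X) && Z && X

Z || !Z && Z || (Z && X || X) && Z && X
= Z || !Z && Z || Z && X   [absorption]
= Z || Z && X   [complement / identity]
= Z   [absorption]

Z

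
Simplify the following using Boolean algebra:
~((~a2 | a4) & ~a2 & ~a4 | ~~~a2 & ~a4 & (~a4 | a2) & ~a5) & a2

a2

~((~a2 | a4) & ~a2 & ~a4 | ~~~a2 & ~a4 & (~a4 | a2) & ~a5) & a2
= ~(~a2 & ~a4 | ~~~a2 & ~a4 & (~a4 | a2) & ~a5) & a2
= ~(~a2 & ~a4 | ~~~a2 & ~a4 & ~a5) & a2
= ~(~a2 & ~a4 | ~a2 & ~a4 & ~a5) & a2
= ~(~a2 & ~a4) & a2
= (a2 | a4) & a2
= a2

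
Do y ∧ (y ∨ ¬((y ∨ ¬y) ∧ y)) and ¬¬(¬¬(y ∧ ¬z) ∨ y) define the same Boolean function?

E1: y ∧ (y ∨ ¬((y ∨ ¬y) ∧ y))
    = y ∧ (y ∨ ¬y)
    = y
E2: ¬¬(¬¬(y ∧ ¬z) ∨ y)
    = ¬¬(y ∧ ¬z ∨ y)
    = y ∧ ¬z ∨ y
    = y
Both reduce to y, so they are equivalent.

Yes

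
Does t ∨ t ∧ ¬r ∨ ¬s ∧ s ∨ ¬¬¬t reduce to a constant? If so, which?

t ∨ t ∧ ¬r ∨ ¬s ∧ s ∨ ¬¬¬t
= t ∨ ¬s ∧ s ∨ ¬¬¬t   — absorption
= t ∨ ¬s ∧ s ∨ ¬t   — double negation
= t ∨ ¬t   — complement / identity
= True   — complement

yes, True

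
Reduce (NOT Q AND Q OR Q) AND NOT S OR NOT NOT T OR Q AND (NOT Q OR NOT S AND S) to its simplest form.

Q AND NOT S OR T

(NOT Q AND Q OR Q) AND NOT S OR NOT NOT T OR Q AND (NOT Q OR NOT S AND S)
= (NOT Q AND Q OR Q) AND NOT S OR NOT NOT T OR Q AND NOT Q
= (NOT Q AND Q OR Q) AND NOT S OR NOT NOT T
= Q AND NOT S OR NOT NOT T
= Q AND NOT S OR T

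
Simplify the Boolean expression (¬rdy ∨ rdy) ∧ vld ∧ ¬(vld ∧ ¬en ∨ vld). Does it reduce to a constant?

False

(¬rdy ∨ rdy) ∧ vld ∧ ¬(vld ∧ ¬en ∨ vld)
= (¬rdy ∨ rdy) ∧ vld ∧ ¬vld   [absorption]
= vld ∧ ¬vld   [complement / identity]
= False   [complement]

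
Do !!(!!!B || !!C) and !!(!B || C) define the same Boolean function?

Yes

E1: !!(!!!B || !!C)
    = !(!!B && !C)   (De Morgan)
    = !B || C   (De Morgan)
E2: !!(!B || C)
    = !B || C   (double negation)
Both reduce to !B || C, so they are equivalent.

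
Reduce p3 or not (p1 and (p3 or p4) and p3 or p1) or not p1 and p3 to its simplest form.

p3 or not (p1 and (p3 or p4) and p3 or p1) or not p1 and p3
= p3 or not (p1 and p3 or p1) or not p1 and p3   — absorption
= p3 or not p1 or not p1 and p3   — absorption
= p3 or not p1   — absorption

p3 or not p1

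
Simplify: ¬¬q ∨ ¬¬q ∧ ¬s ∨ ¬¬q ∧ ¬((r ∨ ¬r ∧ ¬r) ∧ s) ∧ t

¬¬q ∨ ¬¬q ∧ ¬s ∨ ¬¬q ∧ ¬((r ∨ ¬r ∧ ¬r) ∧ s) ∧ t
= ¬¬q ∨ ¬¬q ∧ ¬s ∨ ¬¬q ∧ ¬((r ∨ ¬r) ∧ s) ∧ t   [idempotence]
= ¬¬q ∨ ¬¬q ∧ ¬s ∨ ¬¬q ∧ ¬s ∧ t   [complement / identity]
= ¬¬q ∨ ¬¬q ∧ ¬s   [absorption]
= ¬¬q   [absorption]
= q   [double negation]

q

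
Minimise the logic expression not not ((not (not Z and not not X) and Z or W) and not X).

(Z or W) and not X

not not ((not (not Z and not not X) and Z or W) and not X)
= (not (not Z and not not X) and Z or W) and not X   [double negation]
= ((Z or not X) and Z or W) and not X   [De Morgan]
= (Z or W) and not X   [absorption]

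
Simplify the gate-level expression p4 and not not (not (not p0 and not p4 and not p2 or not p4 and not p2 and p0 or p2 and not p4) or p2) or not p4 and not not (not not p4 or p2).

p4 and not not (not (not p0 and not p4 and not p2 or not p4 and not p2 and p0 or p2 and not p4) or p2) or not p4 and not not (not not p4 or p2)
= p4 and not not (not (not p4 and not p2 or p2 and not p4) or p2) or not p4 and not not (not not p4 or p2)
= p4 and not not (not not p4 or p2) or not p4 and not not (not not p4 or p2)
= not not (not not p4 or p2)
= not not p4 or p2
= p4 or p2

p4 or p2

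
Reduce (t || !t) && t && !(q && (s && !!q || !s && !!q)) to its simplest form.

(t || !t) && t && !(q && (s && !!q || !s && !!q))
= (t || !t) && t && !(q && !!q)   — distribution
= t && !(q && !!q)   — complement / identity
= t && !(q && q)   — double negation
= t && !q   — idempotence

t && !q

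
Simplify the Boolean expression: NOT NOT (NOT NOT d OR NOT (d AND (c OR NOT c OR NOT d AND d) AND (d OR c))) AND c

c

NOT NOT (NOT NOT d OR NOT (d AND (c OR NOT c OR NOT d AND d) AND (d OR c))) AND c
= NOT NOT (d OR NOT (d AND (c OR NOT c OR NOT d AND d) AND (d OR c))) AND c   (double negation)
= NOT NOT (d OR NOT (d AND (c OR NOT c) AND (d OR c))) AND c   (complement / identity)
= NOT NOT (d OR NOT (d AND (d OR c))) AND c   (complement / identity)
= (d OR NOT (d AND (d OR c))) AND c   (double negation)
= (d OR NOT d) AND c   (absorption)
= c   (complement / identity)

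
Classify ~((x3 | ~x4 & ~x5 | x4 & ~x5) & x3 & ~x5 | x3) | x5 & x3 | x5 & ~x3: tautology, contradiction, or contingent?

~((x3 | ~x4 & ~x5 | x4 & ~x5) & x3 & ~x5 | x3) | x5 & x3 | x5 & ~x3
= ~((x3 | ~x4 & ~x5 | x4 & ~x5) & x3 & ~x5 | x3) | x5   (distribution)
= ~((x3 | ~x5) & x3 & ~x5 | x3) | x5   (distribution)
= ~(x3 & ~x5 | x3) | x5   (absorption)
= ~x3 | x5   (absorption)
This depends on x3, x5, so it is not a constant.

contingent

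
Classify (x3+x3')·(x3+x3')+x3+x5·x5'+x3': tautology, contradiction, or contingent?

(x3+x3')·(x3+x3')+x3+x5·x5'+x3'
= (x3+x3')·(x3+x3')+x3+x3'
= x3+x3'+x3+x3'
= x3+x3'
= 1

tautology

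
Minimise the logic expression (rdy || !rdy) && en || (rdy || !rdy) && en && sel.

en

(rdy || !rdy) && en || (rdy || !rdy) && en && sel
= (rdy || !rdy) && en   (absorption)
= en   (complement / identity)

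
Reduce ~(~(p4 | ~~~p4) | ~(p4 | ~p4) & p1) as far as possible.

1

~(~(p4 | ~~~p4) | ~(p4 | ~p4) & p1)
= ~(~(p4 | ~p4) | ~(p4 | ~p4) & p1)
= ~~(p4 | ~p4)
= p4 | ~p4
= 1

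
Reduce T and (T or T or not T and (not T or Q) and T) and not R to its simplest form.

T and not R

T and (T or T or not T and (not T or Q) and T) and not R
= T and (T or not T and (not T or Q) and T) and not R   [idempotence]
= T and (T or not T and T) and not R   [absorption]
= T and T and not R   [complement / identity]
= T and not R   [idempotence]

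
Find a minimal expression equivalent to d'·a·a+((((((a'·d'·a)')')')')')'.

d'·a·a+((((((a'·d'·a)')')')')')'
= d'·a·a+((((a'·d'·a)')')')'
= d'·a·a+((a'·d'·a)')'
= d'·a·a+a'·d'·a
= d'·a

d'·a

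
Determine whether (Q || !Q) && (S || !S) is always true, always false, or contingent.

(Q || !Q) && (S || !S)
= Q || !Q   — complement / identity
= true   — complement

always true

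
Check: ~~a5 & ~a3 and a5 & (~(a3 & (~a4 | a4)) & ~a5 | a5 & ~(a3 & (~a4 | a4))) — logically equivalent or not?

Yes

E1: ~~a5 & ~a3
    = a5 & ~a3   — double negation
E2: a5 & (~(a3 & (~a4 | a4)) & ~a5 | a5 & ~(a3 & (~a4 | a4)))
    = a5 & ~(a3 & (~a4 | a4))   — distribution
    = a5 & ~a3   — complement / identity
Both reduce to a5 & ~a3, so they are equivalent.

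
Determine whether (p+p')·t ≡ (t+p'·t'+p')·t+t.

E1: (p+p')·t
    = t
E2: (t+p'·t'+p')·t+t
    = (t+p')·t+t
    = t+t
    = t
Both reduce to t, so they are equivalent.

Yes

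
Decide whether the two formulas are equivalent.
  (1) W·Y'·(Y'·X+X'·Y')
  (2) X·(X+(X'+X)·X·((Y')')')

E1: W·Y'·(Y'·X+X'·Y')
    = W·Y'·Y'   [distribution]
    = W·Y'   [idempotence]
E2: X·(X+(X'+X)·X·((Y')')')
    = X·(X+(X'+X)·X·Y')   [double negation]
    = X·(X+X·Y')   [complement / identity]
    = X·X   [absorption]
    = X   [idempotence]
These differ: at W=0, X=1, Y=0, E1 = 0 but E2 = 1.

No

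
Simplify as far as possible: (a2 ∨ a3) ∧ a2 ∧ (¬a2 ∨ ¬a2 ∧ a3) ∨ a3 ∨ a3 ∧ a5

a3

(a2 ∨ a3) ∧ a2 ∧ (¬a2 ∨ ¬a2 ∧ a3) ∨ a3 ∨ a3 ∧ a5
= (a2 ∨ a3) ∧ a2 ∧ ¬a2 ∨ a3 ∨ a3 ∧ a5   (absorption)
= (a2 ∨ a3) ∧ a2 ∧ ¬a2 ∨ a3   (absorption)
= a2 ∧ ¬a2 ∨ a3   (absorption)
= a3   (complement / identity)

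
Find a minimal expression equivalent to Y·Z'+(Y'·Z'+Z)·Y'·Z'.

Y·Z'+(Y'·Z'+Z)·Y'·Z'
= Y·Z'+Y'·Z'
= Z'

Z'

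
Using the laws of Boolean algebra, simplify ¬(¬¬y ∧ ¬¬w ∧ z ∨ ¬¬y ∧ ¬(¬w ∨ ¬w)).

¬y ∨ ¬w

¬(¬¬y ∧ ¬¬w ∧ z ∨ ¬¬y ∧ ¬(¬w ∨ ¬w))
= ¬(¬¬y ∧ ¬¬w ∧ z ∨ ¬¬y ∧ ¬¬w)   [idempotence]
= ¬(¬¬y ∧ ¬¬w)   [absorption]
= ¬y ∨ ¬w   [De Morgan]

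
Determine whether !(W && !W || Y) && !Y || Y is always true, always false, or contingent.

always true

!(W && !W || Y) && !Y || Y
= !Y && !Y || Y
= !Y || Y
= true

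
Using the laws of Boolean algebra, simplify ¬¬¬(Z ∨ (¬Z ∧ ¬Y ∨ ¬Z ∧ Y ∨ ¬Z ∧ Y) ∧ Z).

¬Z

¬¬¬(Z ∨ (¬Z ∧ ¬Y ∨ ¬Z ∧ Y ∨ ¬Z ∧ Y) ∧ Z)
= ¬¬¬(Z ∨ (¬Z ∧ ¬Y ∨ ¬Z ∧ Y) ∧ Z)   [idempotence]
= ¬¬¬(Z ∨ ¬Z ∧ Z)   [distribution]
= ¬(Z ∨ ¬Z ∧ Z)   [double negation]
= ¬Z   [complement / identity]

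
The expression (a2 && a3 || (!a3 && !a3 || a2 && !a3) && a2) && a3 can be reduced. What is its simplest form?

a2 && a3

(a2 && a3 || (!a3 && !a3 || a2 && !a3) && a2) && a3
= (a2 && a3 || !a3 && (!a3 || a2) && a2) && a3
= (a2 && a3 || !a3 && a2) && a3
= a2 && a3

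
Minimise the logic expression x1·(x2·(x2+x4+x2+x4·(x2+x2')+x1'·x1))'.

x1·(x2·(x2+x4+x2+x4·(x2+x2')+x1'·x1))'
= x1·(x2·(x2+x4+x2+x4+x1'·x1))'   — complement / identity
= x1·(x2·(x2+x4+x1'·x1))'   — idempotence
= x1·(x2·(x2+x4))'   — complement / identity
= x1·x2'   — absorption

x1·x2'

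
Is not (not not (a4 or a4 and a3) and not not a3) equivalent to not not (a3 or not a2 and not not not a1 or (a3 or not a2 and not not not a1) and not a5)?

No

E1: not (not not (a4 or a4 and a3) and not not a3)
    = not (not not a4 and not not a3)   (absorption)
    = not a4 or not a3   (De Morgan)
E2: not not (a3 or not a2 and not not not a1 or (a3 or not a2 and not not not a1) and not a5)
    = not not (a3 or not a2 and not not not a1)   (absorption)
    = not not (a3 or not a2 and not a1)   (double negation)
    = a3 or not a2 and not a1   (double negation)
These differ: at a1=1, a2=1, a3=1, a4=1, a5=1, E1 = 0 but E2 = 1.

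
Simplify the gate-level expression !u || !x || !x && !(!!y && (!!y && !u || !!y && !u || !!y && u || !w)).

!u || !x

!u || !x || !x && !(!!y && (!!y && !u || !!y && !u || !!y && u || !w))
= !u || !x || !x && !(!!y && (!!y && !u || !!y && u || !w))   (idempotence)
= !u || !x || !x && !(!!y && (!!y || !w))   (distribution)
= !u || !x || !x && !!!y   (absorption)
= !u || !x || !x && !y   (double negation)
= !u || !x   (absorption)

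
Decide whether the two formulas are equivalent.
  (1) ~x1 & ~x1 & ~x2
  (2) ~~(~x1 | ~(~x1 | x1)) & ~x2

E1: ~x1 & ~x1 & ~x2
    = ~x1 & ~x2
E2: ~~(~x1 | ~(~x1 | x1)) & ~x2
    = ~(x1 & (~x1 | x1)) & ~x2
    = ~x1 & ~x2
Both reduce to ~x1 & ~x2, so they are equivalent.

Yes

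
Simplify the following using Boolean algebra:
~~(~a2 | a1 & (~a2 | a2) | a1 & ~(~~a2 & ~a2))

~~(~a2 | a1 & (~a2 | a2) | a1 & ~(~~a2 & ~a2))
= ~~(~a2 | a1 & (~a2 | a2) | a1 & (~a2 | a2))   [De Morgan]
= ~~(~a2 | a1 & (~a2 | a2))   [idempotence]
= ~~(~a2 | a1)   [complement / identity]
= ~a2 | a1   [double negation]

~a2 | a1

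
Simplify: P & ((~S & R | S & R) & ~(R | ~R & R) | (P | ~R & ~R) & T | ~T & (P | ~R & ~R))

P & ((~S & R | S & R) & ~(R | ~R & R) | (P | ~R & ~R) & T | ~T & (P | ~R & ~R))
= P & ((~S & R | S & R) & ~(R | ~R & R) | P | ~R & ~R)   — distribution
= P & (R & ~(R | ~R & R) | P | ~R & ~R)   — distribution
= P & (R & ~R | P | ~R & ~R)   — complement / identity
= P & (P | ~R & ~R)   — complement / identity
= P & (P | ~R)   — idempotence
= P   — absorption

P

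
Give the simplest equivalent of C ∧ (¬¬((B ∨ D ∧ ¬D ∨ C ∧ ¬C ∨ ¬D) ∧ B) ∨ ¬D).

C ∧ (B ∨ ¬D)

C ∧ (¬¬((B ∨ D ∧ ¬D ∨ C ∧ ¬C ∨ ¬D) ∧ B) ∨ ¬D)
= C ∧ (¬¬((B ∨ D ∧ ¬D ∨ ¬D) ∧ B) ∨ ¬D)   (complement / identity)
= C ∧ (¬¬((B ∨ ¬D) ∧ B) ∨ ¬D)   (complement / identity)
= C ∧ ((B ∨ ¬D) ∧ B ∨ ¬D)   (double negation)
= C ∧ (B ∨ ¬D)   (absorption)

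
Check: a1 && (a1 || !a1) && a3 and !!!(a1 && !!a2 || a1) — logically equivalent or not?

No

E1: a1 && (a1 || !a1) && a3
    = a1 && a3
E2: !!!(a1 && !!a2 || a1)
    = !(a1 && !!a2 || a1)
    = !(a1 && a2 || a1)
    = !a1
These differ: at a1=0, a2=0, a3=0, E1 = 0 but E2 = 1.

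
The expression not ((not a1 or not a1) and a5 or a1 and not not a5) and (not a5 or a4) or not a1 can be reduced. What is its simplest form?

not a5 or not a1

not ((not a1 or not a1) and a5 or a1 and not not a5) and (not a5 or a4) or not a1
= not (not a1 and a5 or a1 and not not a5) and (not a5 or a4) or not a1   [idempotence]
= not (not a1 and a5 or a1 and a5) and (not a5 or a4) or not a1   [double negation]
= not a5 and (not a5 or a4) or not a1   [distribution]
= not a5 or not a1   [absorption]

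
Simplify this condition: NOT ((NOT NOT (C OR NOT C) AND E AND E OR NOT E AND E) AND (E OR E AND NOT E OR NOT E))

NOT ((NOT NOT (C OR NOT C) AND E AND E OR NOT E AND E) AND (E OR E AND NOT E OR NOT E))
= NOT ((NOT NOT (C OR NOT C) AND E AND E OR NOT E AND E) AND (E OR NOT E))   (complement / identity)
= NOT (((C OR NOT C) AND E AND E OR NOT E AND E) AND (E OR NOT E))   (double negation)
= NOT ((C OR NOT C) AND E AND E OR NOT E AND E)   (complement / identity)
= NOT (E AND E OR NOT E AND E)   (complement / identity)
= NOT E   (distribution)

NOT E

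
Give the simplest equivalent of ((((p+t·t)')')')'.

((((p+t·t)')')')'
= ((p+t·t)')'   — double negation
= ((p+t)')'   — idempotence
= p+t   — double negation

p+t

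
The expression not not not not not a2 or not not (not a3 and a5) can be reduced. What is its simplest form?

not not not not not a2 or not not (not a3 and a5)
= not not not a2 or not not (not a3 and a5)
= not a2 or not not (not a3 and a5)
= not a2 or not a3 and a5

not a2 or not a3 and a5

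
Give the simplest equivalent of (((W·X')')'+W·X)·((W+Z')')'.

W

(((W·X')')'+W·X)·((W+Z')')'
= (((W·X')')'+W·X)·(W+Z')   — double negation
= (W·X'+W·X)·(W+Z')   — double negation
= W·(W+Z')   — distribution
= W   — absorption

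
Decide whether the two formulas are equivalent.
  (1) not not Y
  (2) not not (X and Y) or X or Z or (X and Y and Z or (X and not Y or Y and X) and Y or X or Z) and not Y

E1: not not Y
    = Y   (double negation)
E2: not not (X and Y) or X or Z or (X and Y and Z or (X and not Y or Y and X) and Y or X or Z) and not Y
    = X and Y or X or Z or (X and Y and Z or (X and not Y or Y and X) and Y or X or Z) and not Y   (double negation)
    = X and Y or X or Z or (X and Y and Z or X and Y or X or Z) and not Y   (distribution)
    = X and Y or X or Z or (X and Y or X or Z) and not Y   (absorption)
    = X and Y or X or Z   (absorption)
    = X or Z   (absorption)
These differ: at X=0, Y=0, Z=1, E1 = 0 but E2 = 1.

No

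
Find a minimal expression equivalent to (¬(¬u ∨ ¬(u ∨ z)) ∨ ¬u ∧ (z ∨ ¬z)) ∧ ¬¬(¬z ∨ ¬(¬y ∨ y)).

(¬(¬u ∨ ¬(u ∨ z)) ∨ ¬u ∧ (z ∨ ¬z)) ∧ ¬¬(¬z ∨ ¬(¬y ∨ y))
= (¬(¬u ∨ ¬(u ∨ z)) ∨ ¬u ∧ (z ∨ ¬z)) ∧ ¬(z ∧ (¬y ∨ y))
= (u ∧ (u ∨ z) ∨ ¬u ∧ (z ∨ ¬z)) ∧ ¬(z ∧ (¬y ∨ y))
= (u ∧ (u ∨ z) ∨ ¬u ∧ (z ∨ ¬z)) ∧ ¬z
= (u ∧ (u ∨ z) ∨ ¬u) ∧ ¬z
= (u ∨ ¬u) ∧ ¬z
= ¬z

¬z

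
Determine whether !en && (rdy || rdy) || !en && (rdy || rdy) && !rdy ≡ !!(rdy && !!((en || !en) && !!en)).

No

E1: !en && (rdy || rdy) || !en && (rdy || rdy) && !rdy
    = !en && (rdy || rdy)   — absorption
    = !en && rdy   — idempotence
E2: !!(rdy && !!((en || !en) && !!en))
    = !!(rdy && !!!!en)   — complement / identity
    = rdy && !!!!en   — double negation
    = rdy && !!en   — double negation
    = rdy && en   — double negation
These differ: at en=0, rdy=1, E1 = 1 but E2 = 0.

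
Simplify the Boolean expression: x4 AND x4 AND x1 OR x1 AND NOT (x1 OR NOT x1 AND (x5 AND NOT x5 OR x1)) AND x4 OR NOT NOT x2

x4 AND x4 AND x1 OR x1 AND NOT (x1 OR NOT x1 AND (x5 AND NOT x5 OR x1)) AND x4 OR NOT NOT x2
= x4 AND x4 AND x1 OR x1 AND NOT (x1 OR NOT x1 AND x1) AND x4 OR NOT NOT x2
= (x4 AND x4 OR NOT (x1 OR NOT x1 AND x1) AND x4) AND x1 OR NOT NOT x2
= (x4 AND x4 OR NOT (x1 OR NOT x1 AND x1) AND x4) AND x1 OR x2
= (x4 AND x4 OR NOT x1 AND x4) AND x1 OR x2
= x4 AND (x4 OR NOT x1) AND x1 OR x2
= x4 AND x1 OR x2

x4 AND x1 OR x2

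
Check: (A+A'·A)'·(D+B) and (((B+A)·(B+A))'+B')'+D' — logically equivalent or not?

No

E1: (A+A'·A)'·(D+B)
    = A'·(D+B)   [complement / identity]
E2: (((B+A)·(B+A))'+B')'+D'
    = ((B+A)'+B')'+D'   [idempotence]
    = (B+A)·B+D'   [De Morgan]
    = B+D'   [absorption]
These differ: at A=1, B=0, D=0, E1 = 0 but E2 = 1.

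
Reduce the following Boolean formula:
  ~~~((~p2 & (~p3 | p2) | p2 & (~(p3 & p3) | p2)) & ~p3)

p3

~~~((~p2 & (~p3 | p2) | p2 & (~(p3 & p3) | p2)) & ~p3)
= ~~~((~p2 & (~p3 | p2) | p2 & (~p3 | p2)) & ~p3)
= ~((~p2 & (~p3 | p2) | p2 & (~p3 | p2)) & ~p3)
= ~((~p3 | p2) & ~p3)
= ~~p3
= p3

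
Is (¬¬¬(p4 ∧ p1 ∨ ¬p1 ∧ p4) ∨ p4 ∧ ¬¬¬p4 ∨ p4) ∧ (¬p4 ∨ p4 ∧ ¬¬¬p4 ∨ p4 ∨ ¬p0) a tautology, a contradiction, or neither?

(¬¬¬(p4 ∧ p1 ∨ ¬p1 ∧ p4) ∨ p4 ∧ ¬¬¬p4 ∨ p4) ∧ (¬p4 ∨ p4 ∧ ¬¬¬p4 ∨ p4 ∨ ¬p0)
= (¬¬¬p4 ∨ p4 ∧ ¬¬¬p4 ∨ p4) ∧ (¬p4 ∨ p4 ∧ ¬¬¬p4 ∨ p4 ∨ ¬p0)   (distribution)
= (¬p4 ∨ p4 ∧ ¬¬¬p4 ∨ p4) ∧ (¬p4 ∨ p4 ∧ ¬¬¬p4 ∨ p4 ∨ ¬p0)   (double negation)
= ¬p4 ∨ p4 ∧ ¬¬¬p4 ∨ p4   (absorption)
= ¬p4 ∨ p4 ∧ ¬p4 ∨ p4   (double negation)
= ¬p4 ∨ p4   (complement / identity)
= True   (complement)

tautology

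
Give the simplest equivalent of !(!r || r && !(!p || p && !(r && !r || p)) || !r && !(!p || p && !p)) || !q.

!(!r || r && !(!p || p && !(r && !r || p)) || !r && !(!p || p && !p)) || !q
= !(!r || r && !(!p || p && !p) || !r && !(!p || p && !p)) || !q   [complement / identity]
= !(!r || !(!p || p && !p)) || !q   [distribution]
= r && (!p || p && !p) || !q   [De Morgan]
= r && !p || !q   [complement / identity]

r && !p || !q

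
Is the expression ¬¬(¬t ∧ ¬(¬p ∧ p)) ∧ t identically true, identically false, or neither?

identically false

¬¬(¬t ∧ ¬(¬p ∧ p)) ∧ t
= ¬(t ∨ ¬p ∧ p) ∧ t   — De Morgan
= ¬t ∧ t   — complement / identity
= False   — complement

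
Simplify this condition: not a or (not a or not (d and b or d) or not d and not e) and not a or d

not a or (not a or not (d and b or d) or not d and not e) and not a or d
= not a or (not a or not d or not d and not e) and not a or d   [absorption]
= not a or (not a or not d) and not a or d   [absorption]
= not a or not a or d   [absorption]
= not a or d   [idempotence]

not a or d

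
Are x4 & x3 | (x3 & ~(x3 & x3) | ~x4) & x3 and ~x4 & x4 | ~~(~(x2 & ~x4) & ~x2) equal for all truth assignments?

E1: x4 & x3 | (x3 & ~(x3 & x3) | ~x4) & x3
    = x4 & x3 | (x3 & ~x3 | ~x4) & x3
    = x4 & x3 | ~x4 & x3
    = x3
E2: ~x4 & x4 | ~~(~(x2 & ~x4) & ~x2)
    = ~x4 & x4 | ~(x2 & ~x4 | x2)
    = ~(x2 & ~x4 | x2)
    = ~x2
These differ: at x2=0, x3=0, x4=0, E1 = 0 but E2 = 1.

No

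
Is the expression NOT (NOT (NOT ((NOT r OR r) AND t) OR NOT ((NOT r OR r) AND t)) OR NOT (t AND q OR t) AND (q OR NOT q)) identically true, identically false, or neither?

NOT (NOT (NOT ((NOT r OR r) AND t) OR NOT ((NOT r OR r) AND t)) OR NOT (t AND q OR t) AND (q OR NOT q))
= NOT (NOT NOT ((NOT r OR r) AND t) OR NOT (t AND q OR t) AND (q OR NOT q))   [idempotence]
= NOT (NOT NOT ((NOT r OR r) AND t) OR NOT (t AND q OR t))   [complement / identity]
= NOT ((NOT r OR r) AND t) AND (t AND q OR t)   [De Morgan]
= NOT ((NOT r OR r) AND t) AND t   [absorption]
= NOT t AND t   [complement / identity]
= FALSE   [complement]

identically false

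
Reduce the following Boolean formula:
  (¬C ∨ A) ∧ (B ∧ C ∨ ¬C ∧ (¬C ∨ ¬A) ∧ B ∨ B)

(¬C ∨ A) ∧ (B ∧ C ∨ ¬C ∧ (¬C ∨ ¬A) ∧ B ∨ B)
= (¬C ∨ A) ∧ (B ∧ C ∨ ¬C ∧ B ∨ B)   [absorption]
= (¬C ∨ A) ∧ (B ∨ B)   [distribution]
= (¬C ∨ A) ∧ B   [idempotence]

(¬C ∨ A) ∧ B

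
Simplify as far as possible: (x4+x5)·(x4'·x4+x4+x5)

(x4+x5)·(x4'·x4+x4+x5)
= (x4+x5)·(x4+x5)   (complement / identity)
= x4+x5·x5   (distribution)
= x4+x5   (idempotence)

x4+x5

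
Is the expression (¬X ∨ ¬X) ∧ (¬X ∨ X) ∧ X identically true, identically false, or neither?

(¬X ∨ ¬X) ∧ (¬X ∨ X) ∧ X
= (¬X ∨ ¬X ∧ X) ∧ X   [distribution]
= ¬X ∧ X   [complement / identity]
= False   [complement]

identically false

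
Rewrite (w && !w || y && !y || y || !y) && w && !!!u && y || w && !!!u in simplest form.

w && !u

(w && !w || y && !y || y || !y) && w && !!!u && y || w && !!!u
= (y && !y || y || !y) && w && !!!u && y || w && !!!u
= (y || !y) && w && !!!u && y || w && !!!u
= w && !!!u && y || w && !!!u
= w && !!!u
= w && !u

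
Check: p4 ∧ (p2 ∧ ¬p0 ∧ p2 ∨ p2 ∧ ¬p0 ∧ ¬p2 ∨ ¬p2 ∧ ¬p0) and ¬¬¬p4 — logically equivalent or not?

No

E1: p4 ∧ (p2 ∧ ¬p0 ∧ p2 ∨ p2 ∧ ¬p0 ∧ ¬p2 ∨ ¬p2 ∧ ¬p0)
    = p4 ∧ (p2 ∧ ¬p0 ∨ ¬p2 ∧ ¬p0)   [distribution]
    = p4 ∧ ¬p0   [distribution]
E2: ¬¬¬p4
    = ¬p4   [double negation]
These differ: at p0=0, p2=0, p4=0, E1 = 0 but E2 = 1.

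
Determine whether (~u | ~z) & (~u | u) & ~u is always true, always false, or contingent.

(~u | ~z) & (~u | u) & ~u
= (~u | ~z) & ~u
= ~u
This depends on u, so it is not a constant.

contingent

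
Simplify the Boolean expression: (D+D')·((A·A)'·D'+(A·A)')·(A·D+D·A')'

(D+D')·((A·A)'·D'+(A·A)')·(A·D+D·A')'
= (D+D')·(A·A)'·(A·D+D·A')'
= (D+D')·(A·A)'·D'
= (A·A)'·D'
= A'·D'

A'·D'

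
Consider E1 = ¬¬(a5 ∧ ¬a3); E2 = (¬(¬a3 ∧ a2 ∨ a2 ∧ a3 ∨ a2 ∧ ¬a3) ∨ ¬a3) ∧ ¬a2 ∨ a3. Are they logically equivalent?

No

E1: ¬¬(a5 ∧ ¬a3)
    = a5 ∧ ¬a3
E2: (¬(¬a3 ∧ a2 ∨ a2 ∧ a3 ∨ a2 ∧ ¬a3) ∨ ¬a3) ∧ ¬a2 ∨ a3
    = (¬(a2 ∨ a2 ∧ ¬a3) ∨ ¬a3) ∧ ¬a2 ∨ a3
    = (¬a2 ∨ ¬a3) ∧ ¬a2 ∨ a3
    = ¬a2 ∨ a3
These differ: at a2=0, a3=1, a5=0, E1 = 0 but E2 = 1.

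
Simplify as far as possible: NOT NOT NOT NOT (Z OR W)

Z OR W

NOT NOT NOT NOT (Z OR W)
= NOT NOT (Z OR W)
= Z OR W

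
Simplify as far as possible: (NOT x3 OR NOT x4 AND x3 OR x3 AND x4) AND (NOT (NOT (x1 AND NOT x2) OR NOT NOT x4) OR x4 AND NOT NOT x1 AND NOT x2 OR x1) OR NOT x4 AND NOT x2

(NOT x3 OR NOT x4 AND x3 OR x3 AND x4) AND (NOT (NOT (x1 AND NOT x2) OR NOT NOT x4) OR x4 AND NOT NOT x1 AND NOT x2 OR x1) OR NOT x4 AND NOT x2
= (NOT x3 OR x3) AND (NOT (NOT (x1 AND NOT x2) OR NOT NOT x4) OR x4 AND NOT NOT x1 AND NOT x2 OR x1) OR NOT x4 AND NOT x2   (distribution)
= (NOT x3 OR x3) AND (x1 AND NOT x2 AND NOT x4 OR x4 AND NOT NOT x1 AND NOT x2 OR x1) OR NOT x4 AND NOT x2   (De Morgan)
= x1 AND NOT x2 AND NOT x4 OR x4 AND NOT NOT x1 AND NOT x2 OR x1 OR NOT x4 AND NOT x2   (complement / identity)
= x1 AND NOT x2 AND NOT x4 OR x4 AND x1 AND NOT x2 OR x1 OR NOT x4 AND NOT x2   (double negation)
= x1 AND NOT x2 OR x1 OR NOT x4 AND NOT x2   (distribution)
= x1 OR NOT x4 AND NOT x2   (absorption)

x1 OR NOT x4 AND NOT x2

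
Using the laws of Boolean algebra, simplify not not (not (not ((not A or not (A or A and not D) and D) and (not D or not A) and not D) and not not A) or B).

not A or B

not not (not (not ((not A or not (A or A and not D) and D) and (not D or not A) and not D) and not not A) or B)
= not not ((not A or not (A or A and not D) and D) and (not D or not A) and not D or not A or B)   [De Morgan]
= not not ((not A or not A and D) and (not D or not A) and not D or not A or B)   [absorption]
= not not ((not A or not A and D) and not D or not A or B)   [absorption]
= (not A or not A and D) and not D or not A or B   [double negation]
= not A and not D or not A or B   [absorption]
= not A or B   [absorption]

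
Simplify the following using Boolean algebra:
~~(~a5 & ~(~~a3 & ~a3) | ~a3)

~~(~a5 & ~(~~a3 & ~a3) | ~a3)
= ~~(~a5 & (~a3 | a3) | ~a3)   [De Morgan]
= ~a5 & (~a3 | a3) | ~a3   [double negation]
= ~a5 | ~a3   [complement / identity]

~a5 | ~a3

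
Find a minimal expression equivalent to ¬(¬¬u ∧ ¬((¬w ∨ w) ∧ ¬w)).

¬(¬¬u ∧ ¬((¬w ∨ w) ∧ ¬w))
= ¬u ∨ (¬w ∨ w) ∧ ¬w
= ¬u ∨ ¬w

¬u ∨ ¬w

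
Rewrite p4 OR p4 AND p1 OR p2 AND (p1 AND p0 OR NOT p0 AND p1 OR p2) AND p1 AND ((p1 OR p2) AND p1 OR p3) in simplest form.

p4 OR p4 AND p1 OR p2 AND (p1 AND p0 OR NOT p0 AND p1 OR p2) AND p1 AND ((p1 OR p2) AND p1 OR p3)
= p4 OR p4 AND p1 OR p2 AND (p1 OR p2) AND p1 AND ((p1 OR p2) AND p1 OR p3)   (distribution)
= p4 OR p4 AND p1 OR p2 AND (p1 OR p2) AND p1   (absorption)
= p4 OR p2 AND (p1 OR p2) AND p1   (absorption)
= p4 OR p2 AND p1   (absorption)

p4 OR p2 AND p1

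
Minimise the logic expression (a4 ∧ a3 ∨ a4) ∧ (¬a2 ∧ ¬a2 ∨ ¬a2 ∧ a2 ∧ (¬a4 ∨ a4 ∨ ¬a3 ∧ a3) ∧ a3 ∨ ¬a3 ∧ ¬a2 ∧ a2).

a4 ∧ ¬a2

(a4 ∧ a3 ∨ a4) ∧ (¬a2 ∧ ¬a2 ∨ ¬a2 ∧ a2 ∧ (¬a4 ∨ a4 ∨ ¬a3 ∧ a3) ∧ a3 ∨ ¬a3 ∧ ¬a2 ∧ a2)
= (a4 ∧ a3 ∨ a4) ∧ (¬a2 ∧ ¬a2 ∨ ¬a2 ∧ a2 ∧ (¬a4 ∨ a4) ∧ a3 ∨ ¬a3 ∧ ¬a2 ∧ a2)   (complement / identity)
= (a4 ∧ a3 ∨ a4) ∧ (¬a2 ∧ ¬a2 ∨ ¬a2 ∧ a2 ∧ a3 ∨ ¬a3 ∧ ¬a2 ∧ a2)   (complement / identity)
= (a4 ∧ a3 ∨ a4) ∧ (¬a2 ∧ ¬a2 ∨ ¬a2 ∧ a2)   (distribution)
= a4 ∧ (¬a2 ∧ ¬a2 ∨ ¬a2 ∧ a2)   (absorption)
= a4 ∧ ¬a2   (distribution)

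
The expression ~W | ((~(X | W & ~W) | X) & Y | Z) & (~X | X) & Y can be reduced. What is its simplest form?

~W | Y

~W | ((~(X | W & ~W) | X) & Y | Z) & (~X | X) & Y
= ~W | ((~X | X) & Y | Z) & (~X | X) & Y   — complement / identity
= ~W | (~X | X) & Y   — absorption
= ~W | Y   — complement / identity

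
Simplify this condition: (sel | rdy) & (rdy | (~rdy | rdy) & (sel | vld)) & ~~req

(sel | rdy) & (rdy | (~rdy | rdy) & (sel | vld)) & ~~req
= (sel | rdy) & (rdy | sel | vld) & ~~req   (complement / identity)
= (sel | rdy) & (rdy | sel | vld) & req   (double negation)
= (sel & (sel | vld) | rdy) & req   (distribution)
= (sel | rdy) & req   (absorption)

(sel | rdy) & req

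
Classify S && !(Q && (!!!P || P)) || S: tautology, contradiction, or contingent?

S && !(Q && (!!!P || P)) || S
= S && !(Q && (!P || P)) || S
= S && !Q || S
= S
This depends on S, so it is not a constant.

contingent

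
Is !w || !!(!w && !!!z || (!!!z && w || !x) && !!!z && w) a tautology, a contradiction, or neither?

!w || !!(!w && !!!z || (!!!z && w || !x) && !!!z && w)
= !w || !!(!w && !!!z || !!!z && w)   (absorption)
= !w || !!!!!z   (distribution)
= !w || !!!z   (double negation)
= !w || !z   (double negation)
This depends on w, z, so it is not a constant.

neither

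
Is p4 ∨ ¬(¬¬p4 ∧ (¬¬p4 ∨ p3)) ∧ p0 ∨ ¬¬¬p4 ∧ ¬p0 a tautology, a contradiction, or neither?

tautology

p4 ∨ ¬(¬¬p4 ∧ (¬¬p4 ∨ p3)) ∧ p0 ∨ ¬¬¬p4 ∧ ¬p0
= p4 ∨ ¬¬¬p4 ∧ p0 ∨ ¬¬¬p4 ∧ ¬p0   [absorption]
= p4 ∨ ¬¬¬p4   [distribution]
= p4 ∨ ¬p4   [double negation]
= True   [complement]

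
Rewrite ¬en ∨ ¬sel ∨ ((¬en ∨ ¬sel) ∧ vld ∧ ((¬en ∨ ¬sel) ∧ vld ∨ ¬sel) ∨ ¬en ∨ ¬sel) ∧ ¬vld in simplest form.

¬en ∨ ¬sel ∨ ((¬en ∨ ¬sel) ∧ vld ∧ ((¬en ∨ ¬sel) ∧ vld ∨ ¬sel) ∨ ¬en ∨ ¬sel) ∧ ¬vld
= ¬en ∨ ¬sel ∨ ((¬en ∨ ¬sel) ∧ vld ∨ ¬en ∨ ¬sel) ∧ ¬vld   (absorption)
= ¬en ∨ ¬sel ∨ (¬en ∨ ¬sel) ∧ ¬vld   (absorption)
= ¬en ∨ ¬sel   (absorption)

¬en ∨ ¬sel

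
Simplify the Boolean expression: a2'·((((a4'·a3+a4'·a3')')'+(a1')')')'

a2'·((((a4'·a3+a4'·a3')')'+(a1')')')'
= a2'·((((a4')')'+(a1')')')'   [distribution]
= a2'·((a4')'·a1')'   [De Morgan]
= a2'·(a4'+a1)   [De Morgan]

a2'·(a4'+a1)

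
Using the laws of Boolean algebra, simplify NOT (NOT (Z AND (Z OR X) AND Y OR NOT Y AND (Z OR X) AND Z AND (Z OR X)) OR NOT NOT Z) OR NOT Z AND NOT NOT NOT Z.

NOT Z

NOT (NOT (Z AND (Z OR X) AND Y OR NOT Y AND (Z OR X) AND Z AND (Z OR X)) OR NOT NOT Z) OR NOT Z AND NOT NOT NOT Z
= NOT (NOT (Z AND (Z OR X) AND Y OR NOT Y AND Z AND (Z OR X)) OR NOT NOT Z) OR NOT Z AND NOT NOT NOT Z
= NOT (NOT (Z AND (Z OR X)) OR NOT NOT Z) OR NOT Z AND NOT NOT NOT Z
= NOT (NOT Z OR NOT NOT Z) OR NOT Z AND NOT NOT NOT Z
= NOT (NOT Z OR NOT NOT Z) OR NOT Z AND NOT Z
= Z AND NOT Z OR NOT Z AND NOT Z
= NOT Z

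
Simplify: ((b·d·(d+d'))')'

b·d

((b·d·(d+d'))')'
= b·d·(d+d')   [double negation]
= b·d   [complement / identity]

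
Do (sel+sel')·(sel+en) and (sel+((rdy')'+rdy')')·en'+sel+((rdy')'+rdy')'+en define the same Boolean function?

Yes

E1: (sel+sel')·(sel+en)
    = sel+en   [complement / identity]
E2: (sel+((rdy')'+rdy')')·en'+sel+((rdy')'+rdy')'+en
    = sel+((rdy')'+rdy')'+en   [absorption]
    = sel+rdy'·rdy+en   [De Morgan]
    = sel+en   [complement / identity]
Both reduce to sel+en, so they are equivalent.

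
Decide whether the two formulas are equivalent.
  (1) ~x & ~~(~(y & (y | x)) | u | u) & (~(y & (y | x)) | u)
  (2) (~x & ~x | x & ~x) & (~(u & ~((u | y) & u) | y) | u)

E1: ~x & ~~(~(y & (y | x)) | u | u) & (~(y & (y | x)) | u)
    = ~x & (~(y & (y | x)) | u | u) & (~(y & (y | x)) | u)
    = ~x & (~(y & (y | x)) | u)
    = ~x & (~y | u)
E2: (~x & ~x | x & ~x) & (~(u & ~((u | y) & u) | y) | u)
    = ~x & (~(u & ~((u | y) & u) | y) | u)
    = ~x & (~(u & ~u | y) | u)
    = ~x & (~y | u)
Both reduce to ~x & (~y | u), so they are equivalent.

Yes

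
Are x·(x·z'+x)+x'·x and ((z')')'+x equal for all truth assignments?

E1: x·(x·z'+x)+x'·x
    = x·x+x'·x
    = x
E2: ((z')')'+x
    = z'+x
These differ: at x=0, z=0, E1 = 0 but E2 = 1.

No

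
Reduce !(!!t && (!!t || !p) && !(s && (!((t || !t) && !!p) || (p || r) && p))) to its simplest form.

!t || s

!(!!t && (!!t || !p) && !(s && (!((t || !t) && !!p) || (p || r) && p)))
= !(!!t && !(s && (!((t || !t) && !!p) || (p || r) && p)))   [absorption]
= !t || s && (!((t || !t) && !!p) || (p || r) && p)   [De Morgan]
= !t || s && (!((t || !t) && p) || (p || r) && p)   [double negation]
= !t || s && (!((t || !t) && p) || p)   [absorption]
= !t || s && (!p || p)   [complement / identity]
= !t || s   [complement / identity]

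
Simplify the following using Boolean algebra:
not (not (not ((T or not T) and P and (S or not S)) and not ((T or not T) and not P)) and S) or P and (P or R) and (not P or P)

not (not (not ((T or not T) and P and (S or not S)) and not ((T or not T) and not P)) and S) or P and (P or R) and (not P or P)
= not (not (not ((T or not T) and P and (S or not S)) and not ((T or not T) and not P)) and S) or P and (P or R)   (complement / identity)
= not (((T or not T) and P and (S or not S) or (T or not T) and not P) and S) or P and (P or R)   (De Morgan)
= not (((T or not T) and P or (T or not T) and not P) and S) or P and (P or R)   (complement / identity)
= not (((T or not T) and P or (T or not T) and not P) and S) or P   (absorption)
= not ((T or not T) and S) or P   (distribution)
= not S or P   (complement / identity)

not S or P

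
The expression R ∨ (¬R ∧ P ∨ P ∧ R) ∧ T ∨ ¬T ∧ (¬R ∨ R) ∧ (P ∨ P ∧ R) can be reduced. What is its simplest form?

R ∨ P

R ∨ (¬R ∧ P ∨ P ∧ R) ∧ T ∨ ¬T ∧ (¬R ∨ R) ∧ (P ∨ P ∧ R)
= R ∨ (¬R ∧ P ∨ P ∧ R) ∧ T ∨ ¬T ∧ (¬R ∨ R) ∧ P   — absorption
= R ∨ P ∧ T ∨ ¬T ∧ (¬R ∨ R) ∧ P   — distribution
= R ∨ P ∧ T ∨ ¬T ∧ P   — complement / identity
= R ∨ P   — distribution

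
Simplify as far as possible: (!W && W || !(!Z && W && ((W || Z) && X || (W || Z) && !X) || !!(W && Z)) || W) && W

W

(!W && W || !(!Z && W && ((W || Z) && X || (W || Z) && !X) || !!(W && Z)) || W) && W
= (!W && W || !(!Z && W && (W || Z) || !!(W && Z)) || W) && W   [distribution]
= (!W && W || !(!Z && W && (W || Z) || W && Z) || W) && W   [double negation]
= (!(!Z && W && (W || Z) || W && Z) || W) && W   [complement / identity]
= (!(!Z && W || W && Z) || W) && W   [absorption]
= (!W || W) && W   [distribution]
= W   [complement / identity]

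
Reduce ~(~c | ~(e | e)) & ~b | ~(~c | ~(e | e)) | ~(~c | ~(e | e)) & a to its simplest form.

~(~c | ~(e | e)) & ~b | ~(~c | ~(e | e)) | ~(~c | ~(e | e)) & a
= ~(~c | ~(e | e)) & ~b | ~(~c | ~(e | e))
= ~(~c | ~(e | e))
= c & (e | e)
= c & e

c & e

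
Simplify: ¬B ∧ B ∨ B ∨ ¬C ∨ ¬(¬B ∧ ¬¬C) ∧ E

B ∨ ¬C

¬B ∧ B ∨ B ∨ ¬C ∨ ¬(¬B ∧ ¬¬C) ∧ E
= B ∨ ¬C ∨ ¬(¬B ∧ ¬¬C) ∧ E
= B ∨ ¬C ∨ (B ∨ ¬C) ∧ E
= B ∨ ¬C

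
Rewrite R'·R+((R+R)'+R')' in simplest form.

R

R'·R+((R+R)'+R')'
= R'·R+(R'+R')'   (idempotence)
= R'·R+R·R   (De Morgan)
= R   (distribution)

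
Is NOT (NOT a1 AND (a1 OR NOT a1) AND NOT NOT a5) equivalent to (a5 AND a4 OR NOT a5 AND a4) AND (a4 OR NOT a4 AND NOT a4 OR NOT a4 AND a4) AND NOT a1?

No

E1: NOT (NOT a1 AND (a1 OR NOT a1) AND NOT NOT a5)
    = NOT (NOT a1 AND NOT NOT a5)   — complement / identity
    = a1 OR NOT a5   — De Morgan
E2: (a5 AND a4 OR NOT a5 AND a4) AND (a4 OR NOT a4 AND NOT a4 OR NOT a4 AND a4) AND NOT a1
    = (a5 AND a4 OR NOT a5 AND a4) AND (a4 OR NOT a4) AND NOT a1   — distribution
    = (a5 AND a4 OR NOT a5 AND a4) AND NOT a1   — complement / identity
    = a4 AND NOT a1   — distribution
These differ: at a1=1, a4=0, a5=0, E1 = 1 but E2 = 0.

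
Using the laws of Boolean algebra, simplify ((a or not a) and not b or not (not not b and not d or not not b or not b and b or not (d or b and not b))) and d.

not b and d

((a or not a) and not b or not (not not b and not d or not not b or not b and b or not (d or b and not b))) and d
= ((a or not a) and not b or not (not not b and not d or not not b or not (d or b and not b))) and d
= ((a or not a) and not b or not (not not b or not (d or b and not b))) and d
= ((a or not a) and not b or not b and (d or b and not b)) and d
= (not b or not b and (d or b and not b)) and d
= (not b or not b and d) and d
= not b and d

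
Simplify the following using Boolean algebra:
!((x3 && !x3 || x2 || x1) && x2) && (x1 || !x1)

!x2

!((x3 && !x3 || x2 || x1) && x2) && (x1 || !x1)
= !((x3 && !x3 || x2 || x1) && x2)
= !((x2 || x1) && x2)
= !x2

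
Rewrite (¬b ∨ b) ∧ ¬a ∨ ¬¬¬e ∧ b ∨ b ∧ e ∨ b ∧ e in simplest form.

(¬b ∨ b) ∧ ¬a ∨ ¬¬¬e ∧ b ∨ b ∧ e ∨ b ∧ e
= (¬b ∨ b) ∧ ¬a ∨ ¬¬¬e ∧ b ∨ b ∧ e
= ¬a ∨ ¬¬¬e ∧ b ∨ b ∧ e
= ¬a ∨ ¬e ∧ b ∨ b ∧ e
= ¬a ∨ b

¬a ∨ b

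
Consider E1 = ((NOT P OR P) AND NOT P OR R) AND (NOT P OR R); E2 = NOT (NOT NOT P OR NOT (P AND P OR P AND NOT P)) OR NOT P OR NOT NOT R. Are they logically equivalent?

E1: ((NOT P OR P) AND NOT P OR R) AND (NOT P OR R)
    = (NOT P OR R) AND (NOT P OR R)   (complement / identity)
    = NOT P OR R   (idempotence)
E2: NOT (NOT NOT P OR NOT (P AND P OR P AND NOT P)) OR NOT P OR NOT NOT R
    = NOT P AND (P AND P OR P AND NOT P) OR NOT P OR NOT NOT R   (De Morgan)
    = NOT P AND (P AND P OR P AND NOT P) OR NOT P OR R   (double negation)
    = NOT P AND P OR NOT P OR R   (distribution)
    = NOT P OR R   (complement / identity)
Both reduce to NOT P OR R, so they are equivalent.

Yes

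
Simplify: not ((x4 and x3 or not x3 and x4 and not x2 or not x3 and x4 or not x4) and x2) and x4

not x2 and x4

not ((x4 and x3 or not x3 and x4 and not x2 or not x3 and x4 or not x4) and x2) and x4
= not ((x4 and x3 or not x3 and x4 or not x4) and x2) and x4   [absorption]
= not ((x4 or not x4) and x2) and x4   [distribution]
= not x2 and x4   [complement / identity]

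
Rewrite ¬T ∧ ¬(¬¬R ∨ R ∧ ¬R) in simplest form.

¬T ∧ ¬R

¬T ∧ ¬(¬¬R ∨ R ∧ ¬R)
= ¬T ∧ ¬¬¬R   [complement / identity]
= ¬T ∧ ¬R   [double negation]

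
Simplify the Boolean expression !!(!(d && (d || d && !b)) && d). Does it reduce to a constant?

!!(!(d && (d || d && !b)) && d)
= !!(!(d && d) && d)   (absorption)
= !(d && d) && d   (double negation)
= !d && d   (idempotence)
= false   (complement)

false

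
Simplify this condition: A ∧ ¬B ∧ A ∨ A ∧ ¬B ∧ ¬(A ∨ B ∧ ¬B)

A ∧ ¬B ∧ A ∨ A ∧ ¬B ∧ ¬(A ∨ B ∧ ¬B)
= A ∧ ¬B ∧ A ∨ A ∧ ¬B ∧ ¬A   — complement / identity
= A ∧ ¬B   — distribution

A ∧ ¬B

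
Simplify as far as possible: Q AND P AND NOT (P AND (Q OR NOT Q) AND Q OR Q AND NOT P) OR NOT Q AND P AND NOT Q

P AND NOT Q

Q AND P AND NOT (P AND (Q OR NOT Q) AND Q OR Q AND NOT P) OR NOT Q AND P AND NOT Q
= Q AND P AND NOT (P AND Q OR Q AND NOT P) OR NOT Q AND P AND NOT Q   (complement / identity)
= Q AND P AND NOT Q OR NOT Q AND P AND NOT Q   (distribution)
= P AND NOT Q   (distribution)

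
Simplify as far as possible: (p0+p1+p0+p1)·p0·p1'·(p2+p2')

p0·p1'

(p0+p1+p0+p1)·p0·p1'·(p2+p2')
= (p0+p1+p0+p1)·p0·p1'   [complement / identity]
= (p0+p1)·p0·p1'   [idempotence]
= p0·p1'   [absorption]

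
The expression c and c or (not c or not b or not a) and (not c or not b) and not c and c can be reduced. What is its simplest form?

c and c or (not c or not b or not a) and (not c or not b) and not c and c
= c and c or (not c or not b) and not c and c
= c and c or not c and c
= c

c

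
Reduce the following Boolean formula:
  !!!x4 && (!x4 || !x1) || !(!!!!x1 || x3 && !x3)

!!!x4 && (!x4 || !x1) || !(!!!!x1 || x3 && !x3)
= !!!x4 && (!x4 || !x1) || !!!!!x1   [complement / identity]
= !x4 && (!x4 || !x1) || !!!!!x1   [double negation]
= !x4 || !!!!!x1   [absorption]
= !x4 || !!!x1   [double negation]
= !x4 || !x1   [double negation]

!x4 || !x1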